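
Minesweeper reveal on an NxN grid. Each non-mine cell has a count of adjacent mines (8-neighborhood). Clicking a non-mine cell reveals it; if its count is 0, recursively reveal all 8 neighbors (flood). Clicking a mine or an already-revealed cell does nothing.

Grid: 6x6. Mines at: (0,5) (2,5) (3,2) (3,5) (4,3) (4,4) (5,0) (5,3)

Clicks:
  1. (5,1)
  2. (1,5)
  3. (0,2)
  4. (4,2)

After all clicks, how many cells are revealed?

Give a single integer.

Click 1 (5,1) count=1: revealed 1 new [(5,1)] -> total=1
Click 2 (1,5) count=2: revealed 1 new [(1,5)] -> total=2
Click 3 (0,2) count=0: revealed 19 new [(0,0) (0,1) (0,2) (0,3) (0,4) (1,0) (1,1) (1,2) (1,3) (1,4) (2,0) (2,1) (2,2) (2,3) (2,4) (3,0) (3,1) (4,0) (4,1)] -> total=21
Click 4 (4,2) count=3: revealed 1 new [(4,2)] -> total=22

Answer: 22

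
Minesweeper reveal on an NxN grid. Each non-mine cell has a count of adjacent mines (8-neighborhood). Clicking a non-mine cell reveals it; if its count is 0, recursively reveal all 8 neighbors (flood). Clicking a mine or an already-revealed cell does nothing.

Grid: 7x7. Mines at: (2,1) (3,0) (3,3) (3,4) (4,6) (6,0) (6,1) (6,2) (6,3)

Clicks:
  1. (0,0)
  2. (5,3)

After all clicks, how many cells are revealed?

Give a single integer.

Answer: 22

Derivation:
Click 1 (0,0) count=0: revealed 21 new [(0,0) (0,1) (0,2) (0,3) (0,4) (0,5) (0,6) (1,0) (1,1) (1,2) (1,3) (1,4) (1,5) (1,6) (2,2) (2,3) (2,4) (2,5) (2,6) (3,5) (3,6)] -> total=21
Click 2 (5,3) count=2: revealed 1 new [(5,3)] -> total=22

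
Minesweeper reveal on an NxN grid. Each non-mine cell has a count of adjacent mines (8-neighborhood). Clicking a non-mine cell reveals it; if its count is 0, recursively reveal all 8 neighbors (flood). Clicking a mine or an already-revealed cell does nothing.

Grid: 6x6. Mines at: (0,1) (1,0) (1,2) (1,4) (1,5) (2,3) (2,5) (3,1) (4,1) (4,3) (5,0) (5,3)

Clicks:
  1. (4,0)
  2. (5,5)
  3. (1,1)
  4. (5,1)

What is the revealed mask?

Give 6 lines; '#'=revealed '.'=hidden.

Click 1 (4,0) count=3: revealed 1 new [(4,0)] -> total=1
Click 2 (5,5) count=0: revealed 6 new [(3,4) (3,5) (4,4) (4,5) (5,4) (5,5)] -> total=7
Click 3 (1,1) count=3: revealed 1 new [(1,1)] -> total=8
Click 4 (5,1) count=2: revealed 1 new [(5,1)] -> total=9

Answer: ......
.#....
......
....##
#...##
.#..##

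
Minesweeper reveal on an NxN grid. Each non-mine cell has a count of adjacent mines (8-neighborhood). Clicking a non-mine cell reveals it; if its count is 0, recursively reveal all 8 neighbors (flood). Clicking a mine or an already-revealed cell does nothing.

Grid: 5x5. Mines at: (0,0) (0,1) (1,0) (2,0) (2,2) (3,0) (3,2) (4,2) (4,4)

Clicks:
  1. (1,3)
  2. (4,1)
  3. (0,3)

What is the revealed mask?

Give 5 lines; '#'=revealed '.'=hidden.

Answer: ..###
..###
...##
...##
.#...

Derivation:
Click 1 (1,3) count=1: revealed 1 new [(1,3)] -> total=1
Click 2 (4,1) count=3: revealed 1 new [(4,1)] -> total=2
Click 3 (0,3) count=0: revealed 9 new [(0,2) (0,3) (0,4) (1,2) (1,4) (2,3) (2,4) (3,3) (3,4)] -> total=11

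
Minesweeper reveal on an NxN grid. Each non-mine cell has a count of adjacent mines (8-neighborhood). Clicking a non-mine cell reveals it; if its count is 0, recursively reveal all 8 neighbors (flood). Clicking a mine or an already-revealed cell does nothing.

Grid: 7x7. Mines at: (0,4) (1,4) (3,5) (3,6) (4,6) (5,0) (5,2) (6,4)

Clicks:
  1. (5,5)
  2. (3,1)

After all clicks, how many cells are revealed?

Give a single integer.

Answer: 24

Derivation:
Click 1 (5,5) count=2: revealed 1 new [(5,5)] -> total=1
Click 2 (3,1) count=0: revealed 23 new [(0,0) (0,1) (0,2) (0,3) (1,0) (1,1) (1,2) (1,3) (2,0) (2,1) (2,2) (2,3) (2,4) (3,0) (3,1) (3,2) (3,3) (3,4) (4,0) (4,1) (4,2) (4,3) (4,4)] -> total=24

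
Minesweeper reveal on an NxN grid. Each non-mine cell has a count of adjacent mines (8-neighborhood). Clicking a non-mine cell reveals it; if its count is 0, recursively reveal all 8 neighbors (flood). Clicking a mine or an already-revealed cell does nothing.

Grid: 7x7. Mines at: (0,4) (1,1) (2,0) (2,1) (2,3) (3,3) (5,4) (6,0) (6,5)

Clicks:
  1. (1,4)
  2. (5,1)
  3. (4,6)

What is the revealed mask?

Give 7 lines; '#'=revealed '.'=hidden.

Click 1 (1,4) count=2: revealed 1 new [(1,4)] -> total=1
Click 2 (5,1) count=1: revealed 1 new [(5,1)] -> total=2
Click 3 (4,6) count=0: revealed 15 new [(0,5) (0,6) (1,5) (1,6) (2,4) (2,5) (2,6) (3,4) (3,5) (3,6) (4,4) (4,5) (4,6) (5,5) (5,6)] -> total=17

Answer: .....##
....###
....###
....###
....###
.#...##
.......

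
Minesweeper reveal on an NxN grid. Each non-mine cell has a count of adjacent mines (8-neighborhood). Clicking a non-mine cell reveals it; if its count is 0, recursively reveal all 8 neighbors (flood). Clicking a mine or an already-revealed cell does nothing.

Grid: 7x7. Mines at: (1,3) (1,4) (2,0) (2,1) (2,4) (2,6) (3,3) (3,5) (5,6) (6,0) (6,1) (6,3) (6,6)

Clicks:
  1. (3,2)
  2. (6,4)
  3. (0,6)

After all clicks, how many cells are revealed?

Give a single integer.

Answer: 6

Derivation:
Click 1 (3,2) count=2: revealed 1 new [(3,2)] -> total=1
Click 2 (6,4) count=1: revealed 1 new [(6,4)] -> total=2
Click 3 (0,6) count=0: revealed 4 new [(0,5) (0,6) (1,5) (1,6)] -> total=6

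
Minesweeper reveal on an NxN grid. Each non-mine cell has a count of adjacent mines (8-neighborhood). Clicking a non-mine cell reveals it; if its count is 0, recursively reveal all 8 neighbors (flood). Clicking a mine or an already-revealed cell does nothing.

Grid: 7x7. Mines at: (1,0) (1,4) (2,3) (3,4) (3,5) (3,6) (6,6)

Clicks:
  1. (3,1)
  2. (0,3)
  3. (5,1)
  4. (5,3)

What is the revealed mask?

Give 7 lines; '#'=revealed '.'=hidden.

Click 1 (3,1) count=0: revealed 25 new [(2,0) (2,1) (2,2) (3,0) (3,1) (3,2) (3,3) (4,0) (4,1) (4,2) (4,3) (4,4) (4,5) (5,0) (5,1) (5,2) (5,3) (5,4) (5,5) (6,0) (6,1) (6,2) (6,3) (6,4) (6,5)] -> total=25
Click 2 (0,3) count=1: revealed 1 new [(0,3)] -> total=26
Click 3 (5,1) count=0: revealed 0 new [(none)] -> total=26
Click 4 (5,3) count=0: revealed 0 new [(none)] -> total=26

Answer: ...#...
.......
###....
####...
######.
######.
######.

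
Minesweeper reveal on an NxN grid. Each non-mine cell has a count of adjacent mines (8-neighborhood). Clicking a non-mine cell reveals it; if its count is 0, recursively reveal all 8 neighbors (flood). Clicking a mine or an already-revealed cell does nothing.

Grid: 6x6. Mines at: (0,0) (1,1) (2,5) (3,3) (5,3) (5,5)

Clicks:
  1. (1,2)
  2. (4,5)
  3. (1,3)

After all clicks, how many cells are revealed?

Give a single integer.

Click 1 (1,2) count=1: revealed 1 new [(1,2)] -> total=1
Click 2 (4,5) count=1: revealed 1 new [(4,5)] -> total=2
Click 3 (1,3) count=0: revealed 10 new [(0,2) (0,3) (0,4) (0,5) (1,3) (1,4) (1,5) (2,2) (2,3) (2,4)] -> total=12

Answer: 12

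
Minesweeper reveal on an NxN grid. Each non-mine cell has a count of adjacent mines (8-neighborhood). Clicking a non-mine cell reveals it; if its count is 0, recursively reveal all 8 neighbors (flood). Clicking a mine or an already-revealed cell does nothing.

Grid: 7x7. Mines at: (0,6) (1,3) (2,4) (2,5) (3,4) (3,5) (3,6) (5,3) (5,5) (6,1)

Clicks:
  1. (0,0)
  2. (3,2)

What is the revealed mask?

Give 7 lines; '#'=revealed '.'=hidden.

Click 1 (0,0) count=0: revealed 21 new [(0,0) (0,1) (0,2) (1,0) (1,1) (1,2) (2,0) (2,1) (2,2) (2,3) (3,0) (3,1) (3,2) (3,3) (4,0) (4,1) (4,2) (4,3) (5,0) (5,1) (5,2)] -> total=21
Click 2 (3,2) count=0: revealed 0 new [(none)] -> total=21

Answer: ###....
###....
####...
####...
####...
###....
.......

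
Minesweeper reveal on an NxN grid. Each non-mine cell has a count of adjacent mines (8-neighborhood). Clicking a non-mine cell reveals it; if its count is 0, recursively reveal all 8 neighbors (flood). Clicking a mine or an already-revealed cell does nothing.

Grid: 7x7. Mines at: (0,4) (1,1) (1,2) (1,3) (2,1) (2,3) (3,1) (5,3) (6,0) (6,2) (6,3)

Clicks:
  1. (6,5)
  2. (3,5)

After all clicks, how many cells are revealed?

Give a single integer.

Answer: 20

Derivation:
Click 1 (6,5) count=0: revealed 20 new [(0,5) (0,6) (1,4) (1,5) (1,6) (2,4) (2,5) (2,6) (3,4) (3,5) (3,6) (4,4) (4,5) (4,6) (5,4) (5,5) (5,6) (6,4) (6,5) (6,6)] -> total=20
Click 2 (3,5) count=0: revealed 0 new [(none)] -> total=20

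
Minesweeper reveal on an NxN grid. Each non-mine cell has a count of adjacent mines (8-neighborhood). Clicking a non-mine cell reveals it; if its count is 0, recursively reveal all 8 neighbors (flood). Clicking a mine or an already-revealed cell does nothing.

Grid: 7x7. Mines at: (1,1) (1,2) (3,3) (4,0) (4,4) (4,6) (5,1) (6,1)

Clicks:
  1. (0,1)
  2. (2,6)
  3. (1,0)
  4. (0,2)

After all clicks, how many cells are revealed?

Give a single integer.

Answer: 18

Derivation:
Click 1 (0,1) count=2: revealed 1 new [(0,1)] -> total=1
Click 2 (2,6) count=0: revealed 15 new [(0,3) (0,4) (0,5) (0,6) (1,3) (1,4) (1,5) (1,6) (2,3) (2,4) (2,5) (2,6) (3,4) (3,5) (3,6)] -> total=16
Click 3 (1,0) count=1: revealed 1 new [(1,0)] -> total=17
Click 4 (0,2) count=2: revealed 1 new [(0,2)] -> total=18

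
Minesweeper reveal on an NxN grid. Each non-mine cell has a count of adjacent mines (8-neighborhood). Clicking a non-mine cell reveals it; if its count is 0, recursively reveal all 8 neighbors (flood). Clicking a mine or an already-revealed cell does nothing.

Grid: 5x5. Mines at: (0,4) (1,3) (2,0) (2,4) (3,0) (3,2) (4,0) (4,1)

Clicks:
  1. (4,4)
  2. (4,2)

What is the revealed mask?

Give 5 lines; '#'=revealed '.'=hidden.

Answer: .....
.....
.....
...##
..###

Derivation:
Click 1 (4,4) count=0: revealed 4 new [(3,3) (3,4) (4,3) (4,4)] -> total=4
Click 2 (4,2) count=2: revealed 1 new [(4,2)] -> total=5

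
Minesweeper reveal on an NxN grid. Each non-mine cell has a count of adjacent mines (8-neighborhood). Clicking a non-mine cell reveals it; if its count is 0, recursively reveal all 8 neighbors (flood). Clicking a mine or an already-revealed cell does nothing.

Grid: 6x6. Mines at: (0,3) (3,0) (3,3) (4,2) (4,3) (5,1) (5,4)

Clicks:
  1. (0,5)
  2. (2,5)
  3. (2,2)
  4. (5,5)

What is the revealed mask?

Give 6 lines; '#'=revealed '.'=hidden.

Answer: ....##
....##
..#.##
....##
....##
.....#

Derivation:
Click 1 (0,5) count=0: revealed 10 new [(0,4) (0,5) (1,4) (1,5) (2,4) (2,5) (3,4) (3,5) (4,4) (4,5)] -> total=10
Click 2 (2,5) count=0: revealed 0 new [(none)] -> total=10
Click 3 (2,2) count=1: revealed 1 new [(2,2)] -> total=11
Click 4 (5,5) count=1: revealed 1 new [(5,5)] -> total=12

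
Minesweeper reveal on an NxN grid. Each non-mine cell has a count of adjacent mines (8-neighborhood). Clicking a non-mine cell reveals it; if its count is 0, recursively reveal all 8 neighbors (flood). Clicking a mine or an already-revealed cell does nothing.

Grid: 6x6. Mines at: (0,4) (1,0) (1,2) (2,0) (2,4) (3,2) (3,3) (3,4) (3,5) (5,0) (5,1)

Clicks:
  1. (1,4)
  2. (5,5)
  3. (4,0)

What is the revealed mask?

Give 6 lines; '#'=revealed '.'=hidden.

Answer: ......
....#.
......
......
#.####
..####

Derivation:
Click 1 (1,4) count=2: revealed 1 new [(1,4)] -> total=1
Click 2 (5,5) count=0: revealed 8 new [(4,2) (4,3) (4,4) (4,5) (5,2) (5,3) (5,4) (5,5)] -> total=9
Click 3 (4,0) count=2: revealed 1 new [(4,0)] -> total=10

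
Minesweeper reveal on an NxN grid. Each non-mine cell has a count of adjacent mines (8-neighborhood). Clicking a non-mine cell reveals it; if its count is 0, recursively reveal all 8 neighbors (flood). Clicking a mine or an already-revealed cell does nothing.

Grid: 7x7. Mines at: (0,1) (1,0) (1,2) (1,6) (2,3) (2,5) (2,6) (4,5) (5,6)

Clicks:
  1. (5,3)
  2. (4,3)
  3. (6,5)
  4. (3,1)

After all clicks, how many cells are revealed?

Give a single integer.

Click 1 (5,3) count=0: revealed 25 new [(2,0) (2,1) (2,2) (3,0) (3,1) (3,2) (3,3) (3,4) (4,0) (4,1) (4,2) (4,3) (4,4) (5,0) (5,1) (5,2) (5,3) (5,4) (5,5) (6,0) (6,1) (6,2) (6,3) (6,4) (6,5)] -> total=25
Click 2 (4,3) count=0: revealed 0 new [(none)] -> total=25
Click 3 (6,5) count=1: revealed 0 new [(none)] -> total=25
Click 4 (3,1) count=0: revealed 0 new [(none)] -> total=25

Answer: 25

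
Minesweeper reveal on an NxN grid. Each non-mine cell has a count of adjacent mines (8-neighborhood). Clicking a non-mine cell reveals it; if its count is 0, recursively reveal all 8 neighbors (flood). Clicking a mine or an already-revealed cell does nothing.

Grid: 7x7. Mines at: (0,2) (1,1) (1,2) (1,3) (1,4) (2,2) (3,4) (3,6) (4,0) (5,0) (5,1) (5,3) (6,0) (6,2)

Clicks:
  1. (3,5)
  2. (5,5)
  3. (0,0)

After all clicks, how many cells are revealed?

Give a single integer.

Click 1 (3,5) count=2: revealed 1 new [(3,5)] -> total=1
Click 2 (5,5) count=0: revealed 9 new [(4,4) (4,5) (4,6) (5,4) (5,5) (5,6) (6,4) (6,5) (6,6)] -> total=10
Click 3 (0,0) count=1: revealed 1 new [(0,0)] -> total=11

Answer: 11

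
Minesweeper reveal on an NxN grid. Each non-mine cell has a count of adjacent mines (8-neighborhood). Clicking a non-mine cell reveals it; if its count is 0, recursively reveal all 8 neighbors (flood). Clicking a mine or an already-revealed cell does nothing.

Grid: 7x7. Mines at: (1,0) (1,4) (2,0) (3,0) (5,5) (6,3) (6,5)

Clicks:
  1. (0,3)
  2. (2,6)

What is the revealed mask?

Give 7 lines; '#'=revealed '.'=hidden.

Click 1 (0,3) count=1: revealed 1 new [(0,3)] -> total=1
Click 2 (2,6) count=0: revealed 36 new [(0,1) (0,2) (0,5) (0,6) (1,1) (1,2) (1,3) (1,5) (1,6) (2,1) (2,2) (2,3) (2,4) (2,5) (2,6) (3,1) (3,2) (3,3) (3,4) (3,5) (3,6) (4,0) (4,1) (4,2) (4,3) (4,4) (4,5) (4,6) (5,0) (5,1) (5,2) (5,3) (5,4) (6,0) (6,1) (6,2)] -> total=37

Answer: .###.##
.###.##
.######
.######
#######
#####..
###....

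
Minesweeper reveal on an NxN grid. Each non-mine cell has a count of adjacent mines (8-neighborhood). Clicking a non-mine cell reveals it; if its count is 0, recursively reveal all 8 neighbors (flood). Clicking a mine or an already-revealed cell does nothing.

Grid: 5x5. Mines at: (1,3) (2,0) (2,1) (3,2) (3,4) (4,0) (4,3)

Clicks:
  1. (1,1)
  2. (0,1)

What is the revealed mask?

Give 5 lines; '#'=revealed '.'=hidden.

Answer: ###..
###..
.....
.....
.....

Derivation:
Click 1 (1,1) count=2: revealed 1 new [(1,1)] -> total=1
Click 2 (0,1) count=0: revealed 5 new [(0,0) (0,1) (0,2) (1,0) (1,2)] -> total=6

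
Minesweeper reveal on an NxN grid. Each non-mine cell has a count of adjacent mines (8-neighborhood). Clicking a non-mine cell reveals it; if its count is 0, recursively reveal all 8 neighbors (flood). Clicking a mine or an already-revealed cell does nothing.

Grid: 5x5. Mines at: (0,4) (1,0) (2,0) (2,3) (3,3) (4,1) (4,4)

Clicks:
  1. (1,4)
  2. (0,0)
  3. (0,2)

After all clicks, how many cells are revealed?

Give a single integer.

Click 1 (1,4) count=2: revealed 1 new [(1,4)] -> total=1
Click 2 (0,0) count=1: revealed 1 new [(0,0)] -> total=2
Click 3 (0,2) count=0: revealed 6 new [(0,1) (0,2) (0,3) (1,1) (1,2) (1,3)] -> total=8

Answer: 8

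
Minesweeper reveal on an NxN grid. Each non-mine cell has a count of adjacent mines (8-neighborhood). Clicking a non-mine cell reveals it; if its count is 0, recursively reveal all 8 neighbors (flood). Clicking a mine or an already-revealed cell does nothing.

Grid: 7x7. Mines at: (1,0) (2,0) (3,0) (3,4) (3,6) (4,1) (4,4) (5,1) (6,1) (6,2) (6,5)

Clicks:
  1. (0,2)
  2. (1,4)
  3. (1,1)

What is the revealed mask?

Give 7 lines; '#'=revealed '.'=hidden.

Click 1 (0,2) count=0: revealed 21 new [(0,1) (0,2) (0,3) (0,4) (0,5) (0,6) (1,1) (1,2) (1,3) (1,4) (1,5) (1,6) (2,1) (2,2) (2,3) (2,4) (2,5) (2,6) (3,1) (3,2) (3,3)] -> total=21
Click 2 (1,4) count=0: revealed 0 new [(none)] -> total=21
Click 3 (1,1) count=2: revealed 0 new [(none)] -> total=21

Answer: .######
.######
.######
.###...
.......
.......
.......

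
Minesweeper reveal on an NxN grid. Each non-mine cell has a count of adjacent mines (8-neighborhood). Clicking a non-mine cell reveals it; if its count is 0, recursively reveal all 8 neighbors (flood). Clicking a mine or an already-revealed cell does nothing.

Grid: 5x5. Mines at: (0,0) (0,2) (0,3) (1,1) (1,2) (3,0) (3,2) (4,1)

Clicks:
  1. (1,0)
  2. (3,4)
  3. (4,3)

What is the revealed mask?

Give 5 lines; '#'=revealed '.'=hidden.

Answer: .....
#..##
...##
...##
...##

Derivation:
Click 1 (1,0) count=2: revealed 1 new [(1,0)] -> total=1
Click 2 (3,4) count=0: revealed 8 new [(1,3) (1,4) (2,3) (2,4) (3,3) (3,4) (4,3) (4,4)] -> total=9
Click 3 (4,3) count=1: revealed 0 new [(none)] -> total=9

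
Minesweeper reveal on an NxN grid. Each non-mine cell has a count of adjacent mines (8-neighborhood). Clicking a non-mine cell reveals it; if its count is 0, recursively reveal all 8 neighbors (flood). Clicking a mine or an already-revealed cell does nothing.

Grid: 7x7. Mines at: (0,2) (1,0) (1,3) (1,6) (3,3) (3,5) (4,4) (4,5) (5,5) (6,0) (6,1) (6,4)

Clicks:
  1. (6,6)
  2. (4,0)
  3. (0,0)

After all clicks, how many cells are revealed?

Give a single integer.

Answer: 14

Derivation:
Click 1 (6,6) count=1: revealed 1 new [(6,6)] -> total=1
Click 2 (4,0) count=0: revealed 12 new [(2,0) (2,1) (2,2) (3,0) (3,1) (3,2) (4,0) (4,1) (4,2) (5,0) (5,1) (5,2)] -> total=13
Click 3 (0,0) count=1: revealed 1 new [(0,0)] -> total=14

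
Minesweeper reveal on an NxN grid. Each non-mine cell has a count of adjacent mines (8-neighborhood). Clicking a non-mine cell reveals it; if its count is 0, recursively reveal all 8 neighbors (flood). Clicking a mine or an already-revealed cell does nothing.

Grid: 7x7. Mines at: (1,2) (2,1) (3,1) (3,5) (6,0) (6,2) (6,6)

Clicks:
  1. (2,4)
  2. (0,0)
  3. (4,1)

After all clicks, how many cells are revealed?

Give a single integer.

Click 1 (2,4) count=1: revealed 1 new [(2,4)] -> total=1
Click 2 (0,0) count=0: revealed 4 new [(0,0) (0,1) (1,0) (1,1)] -> total=5
Click 3 (4,1) count=1: revealed 1 new [(4,1)] -> total=6

Answer: 6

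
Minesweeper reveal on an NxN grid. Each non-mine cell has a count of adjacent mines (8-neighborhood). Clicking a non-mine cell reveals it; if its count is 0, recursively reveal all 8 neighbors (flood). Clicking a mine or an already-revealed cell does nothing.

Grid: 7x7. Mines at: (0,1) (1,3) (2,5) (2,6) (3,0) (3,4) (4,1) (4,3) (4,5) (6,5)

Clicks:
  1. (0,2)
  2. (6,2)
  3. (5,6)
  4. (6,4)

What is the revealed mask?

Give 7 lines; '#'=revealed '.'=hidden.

Answer: ..#....
.......
.......
.......
.......
#####.#
#####..

Derivation:
Click 1 (0,2) count=2: revealed 1 new [(0,2)] -> total=1
Click 2 (6,2) count=0: revealed 10 new [(5,0) (5,1) (5,2) (5,3) (5,4) (6,0) (6,1) (6,2) (6,3) (6,4)] -> total=11
Click 3 (5,6) count=2: revealed 1 new [(5,6)] -> total=12
Click 4 (6,4) count=1: revealed 0 new [(none)] -> total=12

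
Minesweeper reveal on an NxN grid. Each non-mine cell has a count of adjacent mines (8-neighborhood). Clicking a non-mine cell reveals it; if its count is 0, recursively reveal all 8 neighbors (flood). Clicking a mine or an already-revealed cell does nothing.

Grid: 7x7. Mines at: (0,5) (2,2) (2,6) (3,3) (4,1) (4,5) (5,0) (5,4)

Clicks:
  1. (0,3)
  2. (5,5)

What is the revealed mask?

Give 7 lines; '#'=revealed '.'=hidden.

Click 1 (0,3) count=0: revealed 14 new [(0,0) (0,1) (0,2) (0,3) (0,4) (1,0) (1,1) (1,2) (1,3) (1,4) (2,0) (2,1) (3,0) (3,1)] -> total=14
Click 2 (5,5) count=2: revealed 1 new [(5,5)] -> total=15

Answer: #####..
#####..
##.....
##.....
.......
.....#.
.......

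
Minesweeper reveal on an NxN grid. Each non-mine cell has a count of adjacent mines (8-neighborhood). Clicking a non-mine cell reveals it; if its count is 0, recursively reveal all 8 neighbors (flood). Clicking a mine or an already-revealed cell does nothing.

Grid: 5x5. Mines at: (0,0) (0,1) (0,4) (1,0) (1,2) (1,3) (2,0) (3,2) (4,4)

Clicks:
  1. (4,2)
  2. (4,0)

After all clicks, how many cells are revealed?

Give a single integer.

Answer: 5

Derivation:
Click 1 (4,2) count=1: revealed 1 new [(4,2)] -> total=1
Click 2 (4,0) count=0: revealed 4 new [(3,0) (3,1) (4,0) (4,1)] -> total=5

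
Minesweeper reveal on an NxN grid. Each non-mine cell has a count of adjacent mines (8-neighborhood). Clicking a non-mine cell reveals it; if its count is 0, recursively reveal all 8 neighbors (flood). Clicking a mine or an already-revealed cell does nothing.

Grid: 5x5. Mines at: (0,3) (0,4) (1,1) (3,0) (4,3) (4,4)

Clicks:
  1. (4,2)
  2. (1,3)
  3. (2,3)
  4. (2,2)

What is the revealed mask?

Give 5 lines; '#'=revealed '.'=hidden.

Click 1 (4,2) count=1: revealed 1 new [(4,2)] -> total=1
Click 2 (1,3) count=2: revealed 1 new [(1,3)] -> total=2
Click 3 (2,3) count=0: revealed 8 new [(1,2) (1,4) (2,2) (2,3) (2,4) (3,2) (3,3) (3,4)] -> total=10
Click 4 (2,2) count=1: revealed 0 new [(none)] -> total=10

Answer: .....
..###
..###
..###
..#..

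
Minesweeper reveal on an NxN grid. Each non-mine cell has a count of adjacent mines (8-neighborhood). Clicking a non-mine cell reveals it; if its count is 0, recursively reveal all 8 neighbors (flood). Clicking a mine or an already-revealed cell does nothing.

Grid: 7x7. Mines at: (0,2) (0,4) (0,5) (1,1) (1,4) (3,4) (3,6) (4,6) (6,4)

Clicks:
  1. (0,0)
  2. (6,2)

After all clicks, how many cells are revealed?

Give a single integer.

Click 1 (0,0) count=1: revealed 1 new [(0,0)] -> total=1
Click 2 (6,2) count=0: revealed 20 new [(2,0) (2,1) (2,2) (2,3) (3,0) (3,1) (3,2) (3,3) (4,0) (4,1) (4,2) (4,3) (5,0) (5,1) (5,2) (5,3) (6,0) (6,1) (6,2) (6,3)] -> total=21

Answer: 21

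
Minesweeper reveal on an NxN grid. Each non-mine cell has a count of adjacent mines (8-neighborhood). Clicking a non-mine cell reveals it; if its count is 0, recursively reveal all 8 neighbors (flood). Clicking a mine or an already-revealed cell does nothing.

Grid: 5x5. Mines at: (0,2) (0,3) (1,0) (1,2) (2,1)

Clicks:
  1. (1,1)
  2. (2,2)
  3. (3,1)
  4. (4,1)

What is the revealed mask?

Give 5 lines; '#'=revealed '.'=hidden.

Answer: .....
.#.##
..###
#####
#####

Derivation:
Click 1 (1,1) count=4: revealed 1 new [(1,1)] -> total=1
Click 2 (2,2) count=2: revealed 1 new [(2,2)] -> total=2
Click 3 (3,1) count=1: revealed 1 new [(3,1)] -> total=3
Click 4 (4,1) count=0: revealed 13 new [(1,3) (1,4) (2,3) (2,4) (3,0) (3,2) (3,3) (3,4) (4,0) (4,1) (4,2) (4,3) (4,4)] -> total=16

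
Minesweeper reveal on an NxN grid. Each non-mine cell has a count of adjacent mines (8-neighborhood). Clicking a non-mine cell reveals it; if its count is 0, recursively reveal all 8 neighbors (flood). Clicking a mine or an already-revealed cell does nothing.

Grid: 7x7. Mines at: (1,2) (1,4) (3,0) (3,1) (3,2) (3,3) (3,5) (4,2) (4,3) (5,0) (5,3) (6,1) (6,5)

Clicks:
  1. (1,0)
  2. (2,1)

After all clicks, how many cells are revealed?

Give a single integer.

Click 1 (1,0) count=0: revealed 6 new [(0,0) (0,1) (1,0) (1,1) (2,0) (2,1)] -> total=6
Click 2 (2,1) count=4: revealed 0 new [(none)] -> total=6

Answer: 6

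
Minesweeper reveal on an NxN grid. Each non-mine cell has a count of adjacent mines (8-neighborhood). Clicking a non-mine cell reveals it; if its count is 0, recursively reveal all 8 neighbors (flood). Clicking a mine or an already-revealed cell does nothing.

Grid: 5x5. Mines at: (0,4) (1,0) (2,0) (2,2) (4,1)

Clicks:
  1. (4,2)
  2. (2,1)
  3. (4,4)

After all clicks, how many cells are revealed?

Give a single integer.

Click 1 (4,2) count=1: revealed 1 new [(4,2)] -> total=1
Click 2 (2,1) count=3: revealed 1 new [(2,1)] -> total=2
Click 3 (4,4) count=0: revealed 9 new [(1,3) (1,4) (2,3) (2,4) (3,2) (3,3) (3,4) (4,3) (4,4)] -> total=11

Answer: 11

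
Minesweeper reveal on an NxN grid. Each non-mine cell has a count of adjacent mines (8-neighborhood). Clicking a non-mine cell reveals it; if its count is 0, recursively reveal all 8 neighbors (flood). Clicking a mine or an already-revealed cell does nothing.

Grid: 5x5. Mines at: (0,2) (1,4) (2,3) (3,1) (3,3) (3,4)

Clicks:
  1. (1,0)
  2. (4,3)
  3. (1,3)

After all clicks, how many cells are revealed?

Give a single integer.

Click 1 (1,0) count=0: revealed 6 new [(0,0) (0,1) (1,0) (1,1) (2,0) (2,1)] -> total=6
Click 2 (4,3) count=2: revealed 1 new [(4,3)] -> total=7
Click 3 (1,3) count=3: revealed 1 new [(1,3)] -> total=8

Answer: 8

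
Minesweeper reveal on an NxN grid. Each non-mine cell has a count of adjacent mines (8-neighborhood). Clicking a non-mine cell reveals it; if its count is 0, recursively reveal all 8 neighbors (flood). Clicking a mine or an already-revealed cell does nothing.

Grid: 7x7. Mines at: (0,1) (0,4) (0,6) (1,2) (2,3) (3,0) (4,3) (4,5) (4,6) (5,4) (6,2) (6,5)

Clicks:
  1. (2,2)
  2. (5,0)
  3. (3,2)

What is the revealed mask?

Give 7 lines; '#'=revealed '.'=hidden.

Answer: .......
.......
..#....
..#....
##.....
##.....
##.....

Derivation:
Click 1 (2,2) count=2: revealed 1 new [(2,2)] -> total=1
Click 2 (5,0) count=0: revealed 6 new [(4,0) (4,1) (5,0) (5,1) (6,0) (6,1)] -> total=7
Click 3 (3,2) count=2: revealed 1 new [(3,2)] -> total=8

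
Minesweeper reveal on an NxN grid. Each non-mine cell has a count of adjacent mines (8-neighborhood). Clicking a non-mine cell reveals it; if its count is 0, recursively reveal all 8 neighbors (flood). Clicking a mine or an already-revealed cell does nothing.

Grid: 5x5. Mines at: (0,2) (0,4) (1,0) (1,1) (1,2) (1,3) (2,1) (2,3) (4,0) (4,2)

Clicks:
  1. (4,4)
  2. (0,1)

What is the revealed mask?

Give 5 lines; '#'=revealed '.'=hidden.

Answer: .#...
.....
.....
...##
...##

Derivation:
Click 1 (4,4) count=0: revealed 4 new [(3,3) (3,4) (4,3) (4,4)] -> total=4
Click 2 (0,1) count=4: revealed 1 new [(0,1)] -> total=5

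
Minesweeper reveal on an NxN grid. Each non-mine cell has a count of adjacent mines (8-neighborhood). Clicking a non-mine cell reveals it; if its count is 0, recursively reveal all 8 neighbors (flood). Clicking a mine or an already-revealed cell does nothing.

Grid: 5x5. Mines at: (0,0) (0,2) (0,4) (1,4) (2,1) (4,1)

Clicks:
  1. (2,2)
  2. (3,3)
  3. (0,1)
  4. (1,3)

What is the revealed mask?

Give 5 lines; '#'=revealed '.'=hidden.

Answer: .#...
...#.
..###
..###
..###

Derivation:
Click 1 (2,2) count=1: revealed 1 new [(2,2)] -> total=1
Click 2 (3,3) count=0: revealed 8 new [(2,3) (2,4) (3,2) (3,3) (3,4) (4,2) (4,3) (4,4)] -> total=9
Click 3 (0,1) count=2: revealed 1 new [(0,1)] -> total=10
Click 4 (1,3) count=3: revealed 1 new [(1,3)] -> total=11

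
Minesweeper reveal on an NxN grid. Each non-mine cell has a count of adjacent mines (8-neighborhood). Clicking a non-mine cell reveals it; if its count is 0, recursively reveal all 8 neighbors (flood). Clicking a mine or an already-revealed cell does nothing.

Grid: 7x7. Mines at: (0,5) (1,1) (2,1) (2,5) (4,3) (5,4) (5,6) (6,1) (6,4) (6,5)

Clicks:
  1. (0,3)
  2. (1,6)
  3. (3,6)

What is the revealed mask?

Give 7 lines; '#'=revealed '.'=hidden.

Answer: ..###..
..###.#
..###..
..###.#
.......
.......
.......

Derivation:
Click 1 (0,3) count=0: revealed 12 new [(0,2) (0,3) (0,4) (1,2) (1,3) (1,4) (2,2) (2,3) (2,4) (3,2) (3,3) (3,4)] -> total=12
Click 2 (1,6) count=2: revealed 1 new [(1,6)] -> total=13
Click 3 (3,6) count=1: revealed 1 new [(3,6)] -> total=14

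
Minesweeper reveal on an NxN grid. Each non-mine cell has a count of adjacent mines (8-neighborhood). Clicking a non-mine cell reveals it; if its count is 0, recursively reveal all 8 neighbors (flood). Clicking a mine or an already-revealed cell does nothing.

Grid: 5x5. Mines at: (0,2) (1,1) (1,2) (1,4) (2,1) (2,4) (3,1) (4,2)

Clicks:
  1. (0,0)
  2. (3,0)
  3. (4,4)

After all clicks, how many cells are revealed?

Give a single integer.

Answer: 6

Derivation:
Click 1 (0,0) count=1: revealed 1 new [(0,0)] -> total=1
Click 2 (3,0) count=2: revealed 1 new [(3,0)] -> total=2
Click 3 (4,4) count=0: revealed 4 new [(3,3) (3,4) (4,3) (4,4)] -> total=6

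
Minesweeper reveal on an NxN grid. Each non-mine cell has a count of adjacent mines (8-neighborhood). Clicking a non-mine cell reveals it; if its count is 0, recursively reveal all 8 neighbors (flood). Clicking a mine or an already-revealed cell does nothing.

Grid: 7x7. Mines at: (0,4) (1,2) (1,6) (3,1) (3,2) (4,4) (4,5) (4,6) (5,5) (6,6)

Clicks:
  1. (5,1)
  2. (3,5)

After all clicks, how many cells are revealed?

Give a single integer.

Click 1 (5,1) count=0: revealed 14 new [(4,0) (4,1) (4,2) (4,3) (5,0) (5,1) (5,2) (5,3) (5,4) (6,0) (6,1) (6,2) (6,3) (6,4)] -> total=14
Click 2 (3,5) count=3: revealed 1 new [(3,5)] -> total=15

Answer: 15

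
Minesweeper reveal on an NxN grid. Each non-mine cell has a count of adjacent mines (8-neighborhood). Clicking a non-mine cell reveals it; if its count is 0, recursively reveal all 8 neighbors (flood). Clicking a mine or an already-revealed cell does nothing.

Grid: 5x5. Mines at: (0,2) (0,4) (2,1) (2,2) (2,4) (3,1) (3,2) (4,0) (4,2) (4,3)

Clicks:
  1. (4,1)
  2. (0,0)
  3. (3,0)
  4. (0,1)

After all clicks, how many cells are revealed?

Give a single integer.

Answer: 6

Derivation:
Click 1 (4,1) count=4: revealed 1 new [(4,1)] -> total=1
Click 2 (0,0) count=0: revealed 4 new [(0,0) (0,1) (1,0) (1,1)] -> total=5
Click 3 (3,0) count=3: revealed 1 new [(3,0)] -> total=6
Click 4 (0,1) count=1: revealed 0 new [(none)] -> total=6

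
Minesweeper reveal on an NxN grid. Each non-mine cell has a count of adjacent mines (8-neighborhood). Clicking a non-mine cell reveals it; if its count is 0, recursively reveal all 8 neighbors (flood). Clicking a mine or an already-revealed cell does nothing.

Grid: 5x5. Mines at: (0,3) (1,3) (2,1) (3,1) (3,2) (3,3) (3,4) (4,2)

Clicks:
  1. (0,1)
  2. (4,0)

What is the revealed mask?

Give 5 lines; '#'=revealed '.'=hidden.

Click 1 (0,1) count=0: revealed 6 new [(0,0) (0,1) (0,2) (1,0) (1,1) (1,2)] -> total=6
Click 2 (4,0) count=1: revealed 1 new [(4,0)] -> total=7

Answer: ###..
###..
.....
.....
#....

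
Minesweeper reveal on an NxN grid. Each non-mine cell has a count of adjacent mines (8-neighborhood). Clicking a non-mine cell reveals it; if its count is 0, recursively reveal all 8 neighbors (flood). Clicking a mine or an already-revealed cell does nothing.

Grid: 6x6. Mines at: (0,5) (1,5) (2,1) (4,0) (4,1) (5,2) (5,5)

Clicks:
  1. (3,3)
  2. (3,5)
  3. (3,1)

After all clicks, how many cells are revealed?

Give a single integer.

Click 1 (3,3) count=0: revealed 22 new [(0,0) (0,1) (0,2) (0,3) (0,4) (1,0) (1,1) (1,2) (1,3) (1,4) (2,2) (2,3) (2,4) (2,5) (3,2) (3,3) (3,4) (3,5) (4,2) (4,3) (4,4) (4,5)] -> total=22
Click 2 (3,5) count=0: revealed 0 new [(none)] -> total=22
Click 3 (3,1) count=3: revealed 1 new [(3,1)] -> total=23

Answer: 23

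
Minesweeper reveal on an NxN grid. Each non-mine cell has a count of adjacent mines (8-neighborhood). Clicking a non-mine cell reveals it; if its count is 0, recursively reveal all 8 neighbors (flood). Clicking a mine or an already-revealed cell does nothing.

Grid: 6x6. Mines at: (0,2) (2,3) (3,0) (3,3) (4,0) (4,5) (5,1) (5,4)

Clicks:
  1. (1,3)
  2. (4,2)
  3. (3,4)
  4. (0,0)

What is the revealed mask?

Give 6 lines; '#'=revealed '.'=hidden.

Answer: ##....
##.#..
##....
....#.
..#...
......

Derivation:
Click 1 (1,3) count=2: revealed 1 new [(1,3)] -> total=1
Click 2 (4,2) count=2: revealed 1 new [(4,2)] -> total=2
Click 3 (3,4) count=3: revealed 1 new [(3,4)] -> total=3
Click 4 (0,0) count=0: revealed 6 new [(0,0) (0,1) (1,0) (1,1) (2,0) (2,1)] -> total=9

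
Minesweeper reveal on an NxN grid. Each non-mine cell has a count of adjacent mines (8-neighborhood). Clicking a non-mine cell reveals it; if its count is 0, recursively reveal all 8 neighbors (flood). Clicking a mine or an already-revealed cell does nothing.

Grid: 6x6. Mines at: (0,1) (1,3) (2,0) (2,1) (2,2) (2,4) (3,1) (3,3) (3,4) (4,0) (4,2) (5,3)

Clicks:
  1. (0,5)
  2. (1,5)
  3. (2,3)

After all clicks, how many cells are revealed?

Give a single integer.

Answer: 5

Derivation:
Click 1 (0,5) count=0: revealed 4 new [(0,4) (0,5) (1,4) (1,5)] -> total=4
Click 2 (1,5) count=1: revealed 0 new [(none)] -> total=4
Click 3 (2,3) count=5: revealed 1 new [(2,3)] -> total=5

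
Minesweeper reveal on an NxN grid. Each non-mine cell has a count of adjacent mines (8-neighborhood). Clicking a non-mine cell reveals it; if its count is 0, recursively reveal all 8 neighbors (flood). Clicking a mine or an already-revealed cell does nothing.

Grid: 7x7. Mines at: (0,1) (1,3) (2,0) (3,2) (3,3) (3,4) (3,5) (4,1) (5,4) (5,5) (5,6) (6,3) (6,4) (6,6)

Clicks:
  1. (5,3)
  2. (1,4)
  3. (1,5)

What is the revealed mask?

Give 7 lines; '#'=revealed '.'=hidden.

Click 1 (5,3) count=3: revealed 1 new [(5,3)] -> total=1
Click 2 (1,4) count=1: revealed 1 new [(1,4)] -> total=2
Click 3 (1,5) count=0: revealed 8 new [(0,4) (0,5) (0,6) (1,5) (1,6) (2,4) (2,5) (2,6)] -> total=10

Answer: ....###
....###
....###
.......
.......
...#...
.......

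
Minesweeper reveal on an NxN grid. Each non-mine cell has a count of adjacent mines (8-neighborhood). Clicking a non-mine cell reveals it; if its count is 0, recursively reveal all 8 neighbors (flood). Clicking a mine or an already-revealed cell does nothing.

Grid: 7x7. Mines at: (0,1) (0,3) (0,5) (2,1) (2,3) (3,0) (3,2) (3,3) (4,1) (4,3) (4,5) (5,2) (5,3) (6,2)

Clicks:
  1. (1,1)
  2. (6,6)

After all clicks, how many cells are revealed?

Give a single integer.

Answer: 7

Derivation:
Click 1 (1,1) count=2: revealed 1 new [(1,1)] -> total=1
Click 2 (6,6) count=0: revealed 6 new [(5,4) (5,5) (5,6) (6,4) (6,5) (6,6)] -> total=7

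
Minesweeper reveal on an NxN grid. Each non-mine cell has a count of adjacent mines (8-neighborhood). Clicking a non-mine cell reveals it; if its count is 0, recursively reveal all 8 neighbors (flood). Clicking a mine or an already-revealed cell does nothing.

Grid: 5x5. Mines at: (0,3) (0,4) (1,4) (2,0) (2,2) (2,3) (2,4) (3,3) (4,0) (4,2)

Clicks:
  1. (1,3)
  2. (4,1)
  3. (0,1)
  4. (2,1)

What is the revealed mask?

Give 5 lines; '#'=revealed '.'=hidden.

Answer: ###..
####.
.#...
.....
.#...

Derivation:
Click 1 (1,3) count=6: revealed 1 new [(1,3)] -> total=1
Click 2 (4,1) count=2: revealed 1 new [(4,1)] -> total=2
Click 3 (0,1) count=0: revealed 6 new [(0,0) (0,1) (0,2) (1,0) (1,1) (1,2)] -> total=8
Click 4 (2,1) count=2: revealed 1 new [(2,1)] -> total=9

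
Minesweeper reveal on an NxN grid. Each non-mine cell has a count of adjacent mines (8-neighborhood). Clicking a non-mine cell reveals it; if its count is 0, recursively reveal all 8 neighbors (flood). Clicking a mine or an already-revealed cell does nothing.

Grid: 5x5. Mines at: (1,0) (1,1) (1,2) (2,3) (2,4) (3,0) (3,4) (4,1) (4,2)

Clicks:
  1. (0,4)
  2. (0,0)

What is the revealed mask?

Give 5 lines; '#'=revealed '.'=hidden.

Answer: #..##
...##
.....
.....
.....

Derivation:
Click 1 (0,4) count=0: revealed 4 new [(0,3) (0,4) (1,3) (1,4)] -> total=4
Click 2 (0,0) count=2: revealed 1 new [(0,0)] -> total=5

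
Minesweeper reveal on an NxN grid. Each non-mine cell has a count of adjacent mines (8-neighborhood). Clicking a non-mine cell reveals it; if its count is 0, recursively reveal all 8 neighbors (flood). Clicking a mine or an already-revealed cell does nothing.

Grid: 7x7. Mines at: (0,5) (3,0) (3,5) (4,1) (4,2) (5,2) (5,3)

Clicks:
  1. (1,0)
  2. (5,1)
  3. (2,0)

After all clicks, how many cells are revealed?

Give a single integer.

Click 1 (1,0) count=0: revealed 19 new [(0,0) (0,1) (0,2) (0,3) (0,4) (1,0) (1,1) (1,2) (1,3) (1,4) (2,0) (2,1) (2,2) (2,3) (2,4) (3,1) (3,2) (3,3) (3,4)] -> total=19
Click 2 (5,1) count=3: revealed 1 new [(5,1)] -> total=20
Click 3 (2,0) count=1: revealed 0 new [(none)] -> total=20

Answer: 20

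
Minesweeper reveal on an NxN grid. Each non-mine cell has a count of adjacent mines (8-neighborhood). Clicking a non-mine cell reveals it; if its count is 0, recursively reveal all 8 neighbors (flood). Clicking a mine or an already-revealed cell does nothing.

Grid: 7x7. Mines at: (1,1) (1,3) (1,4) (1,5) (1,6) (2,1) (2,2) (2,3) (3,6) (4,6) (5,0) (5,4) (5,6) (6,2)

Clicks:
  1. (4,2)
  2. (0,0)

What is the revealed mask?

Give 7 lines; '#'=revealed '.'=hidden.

Answer: #......
.......
.......
.###...
.###...
.###...
.......

Derivation:
Click 1 (4,2) count=0: revealed 9 new [(3,1) (3,2) (3,3) (4,1) (4,2) (4,3) (5,1) (5,2) (5,3)] -> total=9
Click 2 (0,0) count=1: revealed 1 new [(0,0)] -> total=10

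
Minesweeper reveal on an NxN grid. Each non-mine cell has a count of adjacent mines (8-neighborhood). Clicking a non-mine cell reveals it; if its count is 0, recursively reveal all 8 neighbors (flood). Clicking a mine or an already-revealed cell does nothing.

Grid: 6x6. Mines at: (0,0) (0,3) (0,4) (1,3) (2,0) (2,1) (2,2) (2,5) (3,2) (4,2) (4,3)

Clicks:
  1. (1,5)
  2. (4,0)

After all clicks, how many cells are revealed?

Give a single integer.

Answer: 7

Derivation:
Click 1 (1,5) count=2: revealed 1 new [(1,5)] -> total=1
Click 2 (4,0) count=0: revealed 6 new [(3,0) (3,1) (4,0) (4,1) (5,0) (5,1)] -> total=7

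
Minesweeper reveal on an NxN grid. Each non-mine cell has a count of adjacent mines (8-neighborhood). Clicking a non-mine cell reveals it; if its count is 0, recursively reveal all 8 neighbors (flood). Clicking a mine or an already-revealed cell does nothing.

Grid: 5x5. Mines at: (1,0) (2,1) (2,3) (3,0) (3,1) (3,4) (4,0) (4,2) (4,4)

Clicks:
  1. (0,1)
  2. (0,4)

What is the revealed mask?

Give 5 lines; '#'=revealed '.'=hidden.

Click 1 (0,1) count=1: revealed 1 new [(0,1)] -> total=1
Click 2 (0,4) count=0: revealed 7 new [(0,2) (0,3) (0,4) (1,1) (1,2) (1,3) (1,4)] -> total=8

Answer: .####
.####
.....
.....
.....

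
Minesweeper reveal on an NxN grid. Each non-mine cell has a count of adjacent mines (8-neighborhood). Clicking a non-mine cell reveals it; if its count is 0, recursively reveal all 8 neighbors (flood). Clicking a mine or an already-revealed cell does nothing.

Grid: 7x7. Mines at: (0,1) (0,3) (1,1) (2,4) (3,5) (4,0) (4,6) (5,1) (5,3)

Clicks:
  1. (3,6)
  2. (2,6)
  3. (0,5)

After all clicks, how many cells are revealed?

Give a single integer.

Click 1 (3,6) count=2: revealed 1 new [(3,6)] -> total=1
Click 2 (2,6) count=1: revealed 1 new [(2,6)] -> total=2
Click 3 (0,5) count=0: revealed 7 new [(0,4) (0,5) (0,6) (1,4) (1,5) (1,6) (2,5)] -> total=9

Answer: 9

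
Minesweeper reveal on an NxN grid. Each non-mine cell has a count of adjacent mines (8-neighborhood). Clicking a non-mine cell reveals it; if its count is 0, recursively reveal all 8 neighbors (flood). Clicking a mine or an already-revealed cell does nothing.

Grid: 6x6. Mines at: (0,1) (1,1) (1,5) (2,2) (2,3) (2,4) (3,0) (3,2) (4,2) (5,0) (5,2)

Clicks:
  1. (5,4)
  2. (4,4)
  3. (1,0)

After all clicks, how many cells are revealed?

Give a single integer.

Click 1 (5,4) count=0: revealed 9 new [(3,3) (3,4) (3,5) (4,3) (4,4) (4,5) (5,3) (5,4) (5,5)] -> total=9
Click 2 (4,4) count=0: revealed 0 new [(none)] -> total=9
Click 3 (1,0) count=2: revealed 1 new [(1,0)] -> total=10

Answer: 10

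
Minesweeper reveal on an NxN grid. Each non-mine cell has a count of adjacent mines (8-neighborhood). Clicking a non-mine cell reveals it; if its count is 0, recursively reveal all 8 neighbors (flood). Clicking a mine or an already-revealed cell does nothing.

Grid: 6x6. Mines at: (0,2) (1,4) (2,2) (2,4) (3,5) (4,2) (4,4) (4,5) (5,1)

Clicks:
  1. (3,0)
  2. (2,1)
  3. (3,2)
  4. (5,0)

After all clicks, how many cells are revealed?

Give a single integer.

Answer: 12

Derivation:
Click 1 (3,0) count=0: revealed 10 new [(0,0) (0,1) (1,0) (1,1) (2,0) (2,1) (3,0) (3,1) (4,0) (4,1)] -> total=10
Click 2 (2,1) count=1: revealed 0 new [(none)] -> total=10
Click 3 (3,2) count=2: revealed 1 new [(3,2)] -> total=11
Click 4 (5,0) count=1: revealed 1 new [(5,0)] -> total=12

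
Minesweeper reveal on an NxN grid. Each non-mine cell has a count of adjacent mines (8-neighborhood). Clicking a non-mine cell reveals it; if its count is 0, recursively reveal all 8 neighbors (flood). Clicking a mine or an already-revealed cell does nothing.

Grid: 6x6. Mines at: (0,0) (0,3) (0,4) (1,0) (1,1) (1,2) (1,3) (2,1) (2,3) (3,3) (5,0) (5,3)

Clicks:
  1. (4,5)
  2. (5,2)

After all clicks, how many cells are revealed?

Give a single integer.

Click 1 (4,5) count=0: revealed 10 new [(1,4) (1,5) (2,4) (2,5) (3,4) (3,5) (4,4) (4,5) (5,4) (5,5)] -> total=10
Click 2 (5,2) count=1: revealed 1 new [(5,2)] -> total=11

Answer: 11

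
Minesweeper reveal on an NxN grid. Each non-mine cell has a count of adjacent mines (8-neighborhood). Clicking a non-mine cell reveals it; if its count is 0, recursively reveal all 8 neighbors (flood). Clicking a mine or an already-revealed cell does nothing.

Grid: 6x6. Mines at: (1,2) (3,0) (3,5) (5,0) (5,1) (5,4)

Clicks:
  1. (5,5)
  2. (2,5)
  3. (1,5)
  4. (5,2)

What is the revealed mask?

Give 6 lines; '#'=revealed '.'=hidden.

Answer: ...###
...###
...###
......
......
..#..#

Derivation:
Click 1 (5,5) count=1: revealed 1 new [(5,5)] -> total=1
Click 2 (2,5) count=1: revealed 1 new [(2,5)] -> total=2
Click 3 (1,5) count=0: revealed 8 new [(0,3) (0,4) (0,5) (1,3) (1,4) (1,5) (2,3) (2,4)] -> total=10
Click 4 (5,2) count=1: revealed 1 new [(5,2)] -> total=11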